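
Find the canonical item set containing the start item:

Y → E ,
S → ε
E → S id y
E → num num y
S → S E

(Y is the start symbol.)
First, augment the grammar with Y' → Y
I₀ = CLOSURE({ [Y' → . Y] }):
  [Y' → . Y] has the dot before Y: add [Y → . E ,]
  [Y → . E ,] has the dot before E: add [E → . S id y], [E → . num num y]
  [E → . S id y] has the dot before S: add [S → .], [S → . S E]
No further items can be added.

I₀ = { [E → . S id y], [E → . num num y], [S → . S E], [S → .], [Y → . E ,], [Y' → . Y] }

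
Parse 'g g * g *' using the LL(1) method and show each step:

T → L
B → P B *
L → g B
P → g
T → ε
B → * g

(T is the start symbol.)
Stack is shown with the top on the left.

Stack    Input        Action
----------------------------
T $      g g * g * $  output T → L
L $      g g * g * $  output L → g B
g B $    g g * g * $  match 'g'
B $      g * g * $    output B → P B *
P B * $  g * g * $    output P → g
g B * $  g * g * $    match 'g'
B * $    * g * $      output B → * g
* g * $  * g * $      match '*'
g * $    g * $        match 'g'
* $      * $          match '*'
$        $            accept

The string is accepted.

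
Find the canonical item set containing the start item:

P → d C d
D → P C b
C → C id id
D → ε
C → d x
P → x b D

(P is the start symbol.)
{ [P → . d C d], [P → . x b D], [P' → . P] }

First, augment the grammar with P' → P
I₀ = CLOSURE({ [P' → . P] }):
  [P' → . P] has the dot before P: add [P → . d C d], [P → . x b D]
No further items can be added.

I₀ = { [P → . d C d], [P → . x b D], [P' → . P] }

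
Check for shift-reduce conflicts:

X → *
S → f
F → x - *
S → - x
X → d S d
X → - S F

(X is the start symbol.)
Augment with X' → X and build the canonical LR(0) collection (I0 = CLOSURE({[X' → . X]}), then GOTO on every symbol after a dot until no new states appear). It has 15 states:
  I0: { [X → . *], [X → . - S F], [X → . d S d], [X' → . X] }  — shift
  I1: { [X → * .] }  — reduce
  I2: { [S → . - x], [S → . f], [X → - . S F] }  — shift
  I3: { [X' → X .] }  — accept
  I4: { [S → . - x], [S → . f], [X → d . S d] }  — shift
  I5: { [S → - . x] }  — shift
  I6: { [X → d S . d] }  — shift
  I7: { [S → f .] }  — reduce
  I8: { [X → d S d .] }  — reduce
  I9: { [S → - x .] }  — reduce
  I10: { [F → . x - *], [X → - S . F] }  — shift
  I11: { [X → - S F .] }  — reduce
  I12: { [F → x . - *] }  — shift
  I13: { [F → x - . *] }  — shift
  I14: { [F → x - * .] }  — reduce

No state contains both a complete item and a shift item.

Answer: No shift-reduce conflicts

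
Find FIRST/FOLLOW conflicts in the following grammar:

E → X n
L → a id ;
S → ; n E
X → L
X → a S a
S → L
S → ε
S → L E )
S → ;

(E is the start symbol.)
Nullable non-terminals: S.
FIRST sets used below: FIRST(L) = { 'a' }

S: nullable alternative(s) S → ε; FOLLOW(S) = { 'a' }
  S → ; n E: FIRST \ {ε} = { ';' } — disjoint from FOLLOW(S)
  S → L: FIRST \ {ε} = { 'a' } — overlaps FOLLOW(S) on { 'a' }: CONFLICT
  S → ε: FIRST \ {ε} = { } — this is the only nullable alternative, skip
  S → L E ): FIRST \ {ε} = { 'a' } — overlaps FOLLOW(S) on { 'a' }: CONFLICT
  S → ;: FIRST \ {ε} = { ';' } — disjoint from FOLLOW(S)

E, L, X have no nullable alternative, so no FIRST/FOLLOW check is needed there.

So the grammar has 2 FIRST/FOLLOW conflicts (marked CONFLICT above).

Answer: Yes. S → L with FOLLOW(S) on { 'a' }; S → L E ')' with FOLLOW(S) on { 'a' }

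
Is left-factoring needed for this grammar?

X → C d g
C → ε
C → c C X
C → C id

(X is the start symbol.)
Left-factoring is needed when two productions for the same non-terminal
share a common prefix on the right-hand side.

Productions for C:
  C → ε
  C → c C X
  C → C id

No common prefixes found.

Answer: No, left-factoring is not needed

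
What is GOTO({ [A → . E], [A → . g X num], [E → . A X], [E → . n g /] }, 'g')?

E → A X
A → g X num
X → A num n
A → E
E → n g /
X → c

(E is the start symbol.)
{ [A → . E], [A → . g X num], [A → g . X num], [E → . A X], [E → . n g /], [X → . A num n], [X → . c] }

GOTO(I, 'g') = CLOSURE({ [A → αX.β] : [A → α.Xβ] ∈ I, X = 'g' })

Items with dot before 'g', with the dot advanced:
  [A → . g X num] → [A → g . X num]
Closure of the advanced items:
  [A → g . X num] has the dot before X: add [X → . A num n], [X → . c]
  [X → . A num n] has the dot before A: add [A → . g X num], [A → . E]
  [A → . E] has the dot before E: add [E → . A X], [E → . n g /]

GOTO = { [A → . E], [A → . g X num], [A → g . X num], [E → . A X], [E → . n g /], [X → . A num n], [X → . c] }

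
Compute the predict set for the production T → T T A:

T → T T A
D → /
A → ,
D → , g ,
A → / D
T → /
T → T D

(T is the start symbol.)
{ '/' }

PREDICT(T → T T A) = (FIRST(RHS) \ {ε}) ∪ (FOLLOW(T) if ε ∈ FIRST(RHS), i.e. RHS ⇒* ε)
FIRST(T) = { '/' }
FIRST(T T A) = { '/' }
ε ∉ FIRST(T T A), so FOLLOW(T) is not added.
PREDICT(T → T T A) = { '/' }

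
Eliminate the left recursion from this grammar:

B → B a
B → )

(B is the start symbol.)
B → ) B'
B' → a B'
B' → ε

B is directly left-recursive. The standard transformation for
  A → A α₁ | ... | A α_m | β₁ | ... | β_n
is
  A  → β₁ A' | ... | β_n A'
  A' → α₁ A' | ... | α_m A' | ε

B → ) becomes B → ) B'
B → B a becomes B' → a B'
Add B' → ε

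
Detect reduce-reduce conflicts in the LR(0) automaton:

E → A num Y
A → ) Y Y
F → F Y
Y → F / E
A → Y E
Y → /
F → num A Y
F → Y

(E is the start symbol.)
Yes — I9: [F → Y .] vs [F → num A Y .]; I12: [F → F Y .] vs [F → Y .]; I15: [E → A num Y .] vs [F → Y .]; I17: [A → ) Y Y .] vs [F → Y .]

A reduce-reduce conflict occurs when an LR(0) state has two complete items [A → α .] and [B → β .] — both call for a reduction, and with no lookahead the parser cannot choose between them.

Augment with E' → E and build the canonical LR(0) collection (I0 = CLOSURE({[E' → . E]}), then GOTO on every symbol after a dot until no new states appear). It has 18 states:
  I0: { [A → . ) Y Y], [A → . Y E], [E → . A num Y], [E' → . E], [F → . F Y], [F → . Y], [F → . num A Y], [Y → . /], [Y → . F / E] }  — shift
  I1: { [A → ) . Y Y], [F → . F Y], [F → . Y], [F → . num A Y], [Y → . /], [Y → . F / E] }  — shift
  I2: { [Y → / .] }  — reduce
  I3: { [E → A . num Y] }  — shift
  I4: { [E' → E .] }  — accept
  I5: { [F → . F Y], [F → . Y], [F → . num A Y], [F → F . Y], [Y → . /], [Y → . F / E], [Y → F . / E] }  — shift
  I6: { [A → . ) Y Y], [A → . Y E], [A → Y . E], [E → . A num Y], [F → . F Y], [F → . Y], [F → . num A Y], [F → Y .], [Y → . /], [Y → . F / E] }  — shift, reduce
  I7: { [A → . ) Y Y], [A → . Y E], [F → . F Y], [F → . Y], [F → . num A Y], [F → num . A Y], [Y → . /], [Y → . F / E] }  — shift
  I8: { [F → . F Y], [F → . Y], [F → . num A Y], [F → num A . Y], [Y → . /], [Y → . F / E] }  — shift
  I9: { [F → Y .], [F → num A Y .] }  — 2 reduces
  I10: { [A → Y E .] }  — reduce
  I11: { [A → . ) Y Y], [A → . Y E], [E → . A num Y], [F → . F Y], [F → . Y], [F → . num A Y], [Y → . /], [Y → . F / E], [Y → / .], [Y → F / . E] }  — shift, reduce
  I12: { [F → F Y .], [F → Y .] }  — 2 reduces
  I13: { [Y → F / E .] }  — reduce
  I14: { [E → A num . Y], [F → . F Y], [F → . Y], [F → . num A Y], [Y → . /], [Y → . F / E] }  — shift
  I15: { [E → A num Y .], [F → Y .] }  — 2 reduces
  I16: { [A → ) Y . Y], [F → . F Y], [F → . Y], [F → . num A Y], [F → Y .], [Y → . /], [Y → . F / E] }  — shift, reduce
  I17: { [A → ) Y Y .], [F → Y .] }  — 2 reduces

I9 contains complete items [F → Y .], [F → num A Y .] — reduce-reduce conflict.
I12 contains complete items [F → F Y .], [F → Y .] — reduce-reduce conflict.
I15 contains complete items [E → A num Y .], [F → Y .] — reduce-reduce conflict.
I17 contains complete items [A → ) Y Y .], [F → Y .] — reduce-reduce conflict.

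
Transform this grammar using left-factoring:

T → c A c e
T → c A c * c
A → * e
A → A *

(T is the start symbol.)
Left-factoring transforms A → αβ₁ | αβ₂ into A → αA' and A' → β₁ | β₂
(α is the longest common prefix among the alternatives). Repeat until
no nonterminal has two alternatives with a common prefix.

Round 1: T has alternatives sharing prefix 'c A c'. Introduce T': T → c A c T'
  Add: T' → e
  Add: T' → * c

No remaining common prefixes — done.

Resulting grammar:
T → c A c T'
T' → e
T' → * c
A → * e
A → A *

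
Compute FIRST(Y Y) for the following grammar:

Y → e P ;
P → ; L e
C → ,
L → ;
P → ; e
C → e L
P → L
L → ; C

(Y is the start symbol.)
{ 'e' }

FIRST sets of the non-terminals involved (from the grammar, by fixed-point iteration):
  FIRST(Y) = { 'e' }

To compute FIRST(Y Y), process the symbols left to right:
Symbol Y is a non-terminal. Add FIRST(Y) \ {ε} = { 'e' }
Y is not nullable (ε ∉ FIRST(Y)), so stop here.
FIRST(Y Y) = { 'e' }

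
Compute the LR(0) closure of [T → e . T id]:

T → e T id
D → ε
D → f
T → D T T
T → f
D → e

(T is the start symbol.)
{ [D → . e], [D → . f], [D → .], [T → . D T T], [T → . e T id], [T → . f], [T → e . T id] }

Start with: [T → e . T id]
  [T → e . T id] has the dot before T: add [T → . e T id], [T → . D T T], [T → . f]
  [T → . D T T] has the dot before D: add [D → .], [D → . f], [D → . e]
No further items can be added.

CLOSURE = { [D → . e], [D → . f], [D → .], [T → . D T T], [T → . e T id], [T → . f], [T → e . T id] }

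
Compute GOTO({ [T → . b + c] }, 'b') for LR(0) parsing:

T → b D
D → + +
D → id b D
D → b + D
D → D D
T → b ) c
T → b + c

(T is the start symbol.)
GOTO(I, 'b') = CLOSURE({ [A → αX.β] : [A → α.Xβ] ∈ I, X = 'b' })

Items with dot before 'b', with the dot advanced:
  [T → . b + c] → [T → b . + c]
Closure adds nothing (no advanced item has the dot before a non-terminal).

GOTO = { [T → b . + c] }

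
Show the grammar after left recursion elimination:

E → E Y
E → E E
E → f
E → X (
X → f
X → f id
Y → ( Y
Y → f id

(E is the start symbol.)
E → f E'
E → X ( E'
E' → Y E'
E' → E E'
E' → ε
X → f
X → f id
Y → ( Y
Y → f id

E is directly left-recursive. The standard transformation for
  A → A α₁ | ... | A α_m | β₁ | ... | β_n
is
  A  → β₁ A' | ... | β_n A'
  A' → α₁ A' | ... | α_m A' | ε

E → f becomes E → f E'
E → X ( becomes E → X ( E'
E → E Y becomes E' → Y E'
E → E E becomes E' → E E'
Add E' → ε

Productions for other non-terminals are unchanged:
  X → f
  X → f id
  Y → ( Y
  Y → f id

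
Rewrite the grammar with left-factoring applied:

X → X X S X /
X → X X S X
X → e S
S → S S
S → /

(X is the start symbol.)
Left-factoring transforms A → αβ₁ | αβ₂ into A → αA' and A' → β₁ | β₂
(α is the longest common prefix among the alternatives). Repeat until
no nonterminal has two alternatives with a common prefix.

Round 1: X has alternatives sharing prefix 'X X S X'. Introduce X': X → X X S X X'
  Add: X' → /
  Add: X' → ε

No remaining common prefixes — done.

Resulting grammar:
X → X X S X X'
X' → /
X' → ε
X → e S
S → S S
S → /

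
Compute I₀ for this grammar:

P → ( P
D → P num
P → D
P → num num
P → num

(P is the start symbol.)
{ [D → . P num], [P → . ( P], [P → . D], [P → . num num], [P → . num], [P' → . P] }

First, augment the grammar with P' → P
I₀ = CLOSURE({ [P' → . P] }):
  [P' → . P] has the dot before P: add [P → . ( P], [P → . D], [P → . num num], [P → . num]
  [P → . D] has the dot before D: add [D → . P num]
No further items can be added.

I₀ = { [D → . P num], [P → . ( P], [P → . D], [P → . num num], [P → . num], [P' → . P] }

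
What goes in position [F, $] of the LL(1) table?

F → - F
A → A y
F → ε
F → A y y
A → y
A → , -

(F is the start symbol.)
To find M[F, $], we find productions for F where $ is in the predict set (PREDICT(N → α) = (FIRST(α) \ {ε}) ∪ (FOLLOW(N) if α ⇒* ε)).

Relevant sets:
  FIRST(A) = { ',', 'y' }
  FOLLOW(F) = { $ }

F → - F: PREDICT = { '-' }
F → ε: PREDICT = { $ }
  $ is in predict set, so this production goes in M[F, $]
F → A y y: PREDICT = { ',', 'y' }

M[F, $] = F → ε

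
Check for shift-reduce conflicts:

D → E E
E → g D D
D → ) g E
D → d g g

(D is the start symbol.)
No shift-reduce conflicts

A shift-reduce conflict occurs when an LR(0) state has both:
  - a complete (reduce) item [A → α .] (dot at the end), and
  - a shift item [B → β . c γ] (dot before a terminal).

Augment with D' → D and build the canonical LR(0) collection (I0 = CLOSURE({[D' → . D]}), then GOTO on every symbol after a dot until no new states appear). It has 13 states:
  I0: { [D → . ) g E], [D → . E E], [D → . d g g], [D' → . D], [E → . g D D] }  — shift
  I1: { [D → ) . g E] }  — shift
  I2: { [D' → D .] }  — accept
  I3: { [D → E . E], [E → . g D D] }  — shift
  I4: { [D → d . g g] }  — shift
  I5: { [D → . ) g E], [D → . E E], [D → . d g g], [E → . g D D], [E → g . D D] }  — shift
  I6: { [D → . ) g E], [D → . E E], [D → . d g g], [E → . g D D], [E → g D . D] }  — shift
  I7: { [E → g D D .] }  — reduce
  I8: { [D → d g . g] }  — shift
  I9: { [D → d g g .] }  — reduce
  I10: { [D → E E .] }  — reduce
  I11: { [D → ) g . E], [E → . g D D] }  — shift
  I12: { [D → ) g E .] }  — reduce

No state contains both a complete item and a shift item.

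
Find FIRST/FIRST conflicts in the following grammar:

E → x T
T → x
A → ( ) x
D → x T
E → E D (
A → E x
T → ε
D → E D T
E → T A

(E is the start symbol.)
Yes. E → x T / E → E D '(' on { 'x' }; E → x T / E → T A on { 'x' }; E → E D '(' / E → T A on { '(', 'x' }; A → '(' ')' x / A → E x on { '(' }; D → x T / D → E D T on { 'x' }

A FIRST/FIRST conflict occurs when two productions N → α and N → β for the same non-terminal have FIRST(α) ∩ FIRST(β) ≠ ∅ (with ε ∈ FIRST of a nullable right-hand side, so two nullable alternatives also conflict).

FIRST sets of the non-terminals at (or reachable through a nullable prefix from) the front of some alternative:
  FIRST(E) = { '(', 'x' }
  FIRST(T) = { 'x', ε }
  FIRST(A) = { '(', 'x' }

Productions for E:
  E → x T: FIRST = { 'x' }
  E → E D (: FIRST = { '(', 'x' }
  E → T A: FIRST = { '(', 'x' }
Productions for T:
  T → x: FIRST = { 'x' }
  T → ε: FIRST = { ε }
Productions for A:
  A → ( ) x: FIRST = { '(' }
  A → E x: FIRST = { '(', 'x' }
Productions for D:
  D → x T: FIRST = { 'x' }
  D → E D T: FIRST = { '(', 'x' }

Conflict for E: E → x T and E → E D (
  Overlap: { 'x' }
Conflict for E: E → x T and E → T A
  Overlap: { 'x' }
Conflict for E: E → E D ( and E → T A
  Overlap: { '(', 'x' }
Conflict for A: A → ( ) x and A → E x
  Overlap: { '(' }
Conflict for D: D → x T and D → E D T
  Overlap: { 'x' }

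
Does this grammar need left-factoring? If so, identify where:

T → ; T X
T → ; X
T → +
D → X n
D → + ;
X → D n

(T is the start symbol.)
Left-factoring is needed when two productions for the same non-terminal
share a common prefix on the right-hand side.

Productions for T:
  T → ; T X
  T → ; X
  T → +
Productions for D:
  D → X n
  D → + ;

Found common prefix ';' in productions for T

Answer: Yes, T has productions with common prefix ';'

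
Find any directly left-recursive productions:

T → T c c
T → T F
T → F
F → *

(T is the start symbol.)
Yes, T is left-recursive

T → T c c: LEFT RECURSIVE (starts with T)
T → T F: LEFT RECURSIVE (starts with T)
T → F: starts with F
F → *: starts with '*'

The grammar has direct left recursion on: T.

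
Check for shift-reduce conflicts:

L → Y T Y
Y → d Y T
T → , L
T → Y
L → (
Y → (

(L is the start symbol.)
Augment with L' → L and build the canonical LR(0) collection (I0 = CLOSURE({[L' → . L]}), then GOTO on every symbol after a dot until no new states appear). It has 13 states:
  I0: { [L → . (], [L → . Y T Y], [L' → . L], [Y → . (], [Y → . d Y T] }  — shift
  I1: { [L → ( .], [Y → ( .] }  — 2 reduces
  I2: { [L' → L .] }  — accept
  I3: { [L → Y . T Y], [T → . , L], [T → . Y], [Y → . (], [Y → . d Y T] }  — shift
  I4: { [Y → . (], [Y → . d Y T], [Y → d . Y T] }  — shift
  I5: { [Y → ( .] }  — reduce
  I6: { [T → . , L], [T → . Y], [Y → . (], [Y → . d Y T], [Y → d Y . T] }  — shift
  I7: { [L → . (], [L → . Y T Y], [T → , . L], [Y → . (], [Y → . d Y T] }  — shift
  I8: { [Y → d Y T .] }  — reduce
  I9: { [T → Y .] }  — reduce
  I10: { [T → , L .] }  — reduce
  I11: { [L → Y T . Y], [Y → . (], [Y → . d Y T] }  — shift
  I12: { [L → Y T Y .] }  — reduce

No state contains both a complete item and a shift item.

Answer: No shift-reduce conflicts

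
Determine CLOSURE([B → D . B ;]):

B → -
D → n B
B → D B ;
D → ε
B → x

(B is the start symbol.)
Start with: [B → D . B ;]
  [B → D . B ;] has the dot before B: add [B → . -], [B → . D B ;], [B → . x]
  [B → . D B ;] has the dot before D: add [D → . n B], [D → .]
No further items can be added.

CLOSURE = { [B → . -], [B → . D B ;], [B → . x], [B → D . B ;], [D → . n B], [D → .] }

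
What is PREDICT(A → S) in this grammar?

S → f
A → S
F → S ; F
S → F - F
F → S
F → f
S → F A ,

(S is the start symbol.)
PREDICT(A → S) = (FIRST(RHS) \ {ε}) ∪ (FOLLOW(A) if ε ∈ FIRST(RHS), i.e. RHS ⇒* ε)
FIRST(S) = { 'f' }
FIRST(S) = { 'f' }
ε ∉ FIRST(S), so FOLLOW(A) is not added.
PREDICT(A → S) = { 'f' }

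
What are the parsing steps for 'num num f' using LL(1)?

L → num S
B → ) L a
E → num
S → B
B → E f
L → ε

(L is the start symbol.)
LL(1) parsing maintains a stack (initially the start symbol over $) and the input. At each step: if the stack top is a terminal, match it against the current input token; if it is a non-terminal N, replace it with the RHS of M[N, lookahead] (the unique production whose predict set contains the lookahead).

Stack is shown with the top on the left.

Stack    Input        Action
----------------------------
L $      num num f $  output L → num S
num S $  num num f $  match 'num'
S $      num f $      output S → B
B $      num f $      output B → E f
E f $    num f $      output E → num
num f $  num f $      match 'num'
f $      f $          match 'f'
$        $            accept

The string is accepted.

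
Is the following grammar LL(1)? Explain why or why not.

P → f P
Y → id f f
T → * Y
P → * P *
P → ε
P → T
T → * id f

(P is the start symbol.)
Relevant sets:
  FIRST(T) = { '*' }
  FOLLOW(P) = { $, '*' }

For P:
  PREDICT(P → f P) = { 'f' }
  PREDICT(P → '*' P '*') = { '*' }
  PREDICT(P → ε) = { $, '*' }
  PREDICT(P → T) = { '*' }
For T:
  PREDICT(T → '*' Y) = { '*' }
  PREDICT(T → '*' id f) = { '*' }
Y has a single production, so nothing to check there.

Conflict found: Predict set conflict for P: { '*' }
The grammar is NOT LL(1).

Answer: No. Predict set conflict for P: { '*' }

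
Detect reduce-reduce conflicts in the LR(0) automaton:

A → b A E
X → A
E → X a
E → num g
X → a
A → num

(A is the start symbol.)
No reduce-reduce conflicts

Augment with A' → A and build the canonical LR(0) collection (I0 = CLOSURE({[A' → . A]}), then GOTO on every symbol after a dot until no new states appear). It has 12 states:
  I0: { [A → . b A E], [A → . num], [A' → . A] }  — shift
  I1: { [A' → A .] }  — accept
  I2: { [A → . b A E], [A → . num], [A → b . A E] }  — shift
  I3: { [A → num .] }  — reduce
  I4: { [A → . b A E], [A → . num], [A → b A . E], [E → . X a], [E → . num g], [X → . A], [X → . a] }  — shift
  I5: { [X → A .] }  — reduce
  I6: { [A → b A E .] }  — reduce
  I7: { [E → X . a] }  — shift
  I8: { [X → a .] }  — reduce
  I9: { [A → num .], [E → num . g] }  — shift, reduce
  I10: { [E → num g .] }  — reduce
  I11: { [E → X a .] }  — reduce

No state contains more than one complete item.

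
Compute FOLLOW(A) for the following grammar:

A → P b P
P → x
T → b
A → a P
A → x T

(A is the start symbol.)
{ $ }

To compute FOLLOW(A), find every occurrence of A on a right-hand side N → α A β: add FIRST(β) \ {ε}, and if β is empty or nullable also add FOLLOW(N). Iterate to a fixed point.

A is the start symbol, so $ ∈ FOLLOW(A).
A does not occur on any right-hand side.

Taking the union: FOLLOW(A) = { $ }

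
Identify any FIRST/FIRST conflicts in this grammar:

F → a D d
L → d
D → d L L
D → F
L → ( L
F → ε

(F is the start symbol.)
No FIRST/FIRST conflicts.

FIRST sets of the non-terminals at (or reachable through a nullable prefix from) the front of some alternative:
  FIRST(F) = { 'a', ε }

Productions for F:
  F → a D d: FIRST = { 'a' }
  F → ε: FIRST = { ε }
Productions for L:
  L → d: FIRST = { 'd' }
  L → ( L: FIRST = { '(' }
Productions for D:
  D → d L L: FIRST = { 'd' }
  D → F: FIRST = { 'a', ε }

All alternatives of each non-terminal have pairwise disjoint FIRST sets.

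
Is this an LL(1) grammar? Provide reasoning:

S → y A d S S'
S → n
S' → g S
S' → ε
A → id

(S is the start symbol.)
No. Predict set conflict for S': { 'g' }

A grammar is LL(1) if for each non-terminal N with multiple productions, the predict sets of those productions are pairwise disjoint, where PREDICT(N → α) = (FIRST(α) \ {ε}) ∪ (FOLLOW(N) if α ⇒* ε).

Relevant sets:
  FOLLOW(S') = { $, 'g' }

For S:
  PREDICT(S → y A d S S') = { 'y' }
  PREDICT(S → n) = { 'n' }
For S':
  PREDICT(S' → g S) = { 'g' }
  PREDICT(S' → ε) = { $, 'g' }
A has a single production, so nothing to check there.

Conflict found: Predict set conflict for S': { 'g' }
The grammar is NOT LL(1).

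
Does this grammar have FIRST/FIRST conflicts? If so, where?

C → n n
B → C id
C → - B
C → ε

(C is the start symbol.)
A FIRST/FIRST conflict occurs when two productions N → α and N → β for the same non-terminal have FIRST(α) ∩ FIRST(β) ≠ ∅ (with ε ∈ FIRST of a nullable right-hand side, so two nullable alternatives also conflict).

Productions for C:
  C → n n: FIRST = { 'n' }
  C → - B: FIRST = { '-' }
  C → ε: FIRST = { ε }
B has only one production, so no FIRST/FIRST conflict is possible there.

All alternatives of each non-terminal have pairwise disjoint FIRST sets.

Answer: No FIRST/FIRST conflicts.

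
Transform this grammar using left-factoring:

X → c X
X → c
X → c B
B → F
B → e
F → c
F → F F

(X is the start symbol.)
Left-factoring transforms A → αβ₁ | αβ₂ into A → αA' and A' → β₁ | β₂
(α is the longest common prefix among the alternatives). Repeat until
no nonterminal has two alternatives with a common prefix.

Round 1: X has alternatives sharing prefix 'c'. Introduce X': X → c X'
  Add: X' → X
  Add: X' → ε
  Add: X' → B

No remaining common prefixes — done.

Resulting grammar:
X → c X'
X' → X
X' → ε
X' → B
B → F
B → e
F → c
F → F F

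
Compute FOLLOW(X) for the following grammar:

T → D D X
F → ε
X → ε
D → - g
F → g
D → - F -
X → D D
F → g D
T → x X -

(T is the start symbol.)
{ $, '-' }

To compute FOLLOW(X), find every occurrence of X on a right-hand side N → α X β: add FIRST(β) \ {ε}, and if β is empty or nullable also add FOLLOW(N). Iterate to a fixed point.

In T → D D X: X is at the end, add FOLLOW(T)
In T → x X -: X is followed by '-', add FIRST('-') \ {ε} = { '-' }

The FOLLOW sets referred to above (computed the same way, to a fixed point):
  FOLLOW(T) = { $ }

Taking the union: FOLLOW(X) = { $, '-' }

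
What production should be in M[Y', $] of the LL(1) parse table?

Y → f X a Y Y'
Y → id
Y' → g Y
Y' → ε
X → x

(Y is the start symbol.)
Y' → ε

To find M[Y', $], we find productions for Y' where $ is in the predict set (PREDICT(N → α) = (FIRST(α) \ {ε}) ∪ (FOLLOW(N) if α ⇒* ε)).

Relevant sets:
  FOLLOW(Y') = { $, 'g' }

Y' → g Y: PREDICT = { 'g' }
Y' → ε: PREDICT = { $, 'g' }
  $ is in predict set, so this production goes in M[Y', $]

M[Y', $] = Y' → ε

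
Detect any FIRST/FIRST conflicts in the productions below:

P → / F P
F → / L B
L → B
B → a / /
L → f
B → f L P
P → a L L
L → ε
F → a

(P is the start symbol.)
Yes. L → B / L → f on { 'f' }

A FIRST/FIRST conflict occurs when two productions N → α and N → β for the same non-terminal have FIRST(α) ∩ FIRST(β) ≠ ∅ (with ε ∈ FIRST of a nullable right-hand side, so two nullable alternatives also conflict).

FIRST sets of the non-terminals at (or reachable through a nullable prefix from) the front of some alternative:
  FIRST(B) = { 'a', 'f' }

Productions for P:
  P → / F P: FIRST = { '/' }
  P → a L L: FIRST = { 'a' }
Productions for F:
  F → / L B: FIRST = { '/' }
  F → a: FIRST = { 'a' }
Productions for L:
  L → B: FIRST = { 'a', 'f' }
  L → f: FIRST = { 'f' }
  L → ε: FIRST = { ε }
Productions for B:
  B → a / /: FIRST = { 'a' }
  B → f L P: FIRST = { 'f' }

Conflict for L: L → B and L → f
  Overlap: { 'f' }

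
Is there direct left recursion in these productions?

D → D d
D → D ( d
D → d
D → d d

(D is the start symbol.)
Yes, D is left-recursive

Direct left recursion occurs when N → N α for some non-terminal N (the right-hand side begins with the left-hand side itself).

D → D d: LEFT RECURSIVE (starts with D)
D → D ( d: LEFT RECURSIVE (starts with D)
D → d: starts with d
D → d d: starts with d

The grammar has direct left recursion on: D.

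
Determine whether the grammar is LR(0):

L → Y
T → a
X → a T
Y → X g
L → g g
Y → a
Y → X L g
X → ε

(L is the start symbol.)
No. Shift-reduce conflict between [X → .] and [L → . g g]

Augment with L' → L and build the canonical LR(0) collection (I0 = CLOSURE({[L' → . L]}), then GOTO on every symbol after a dot until no new states appear). It has 12 states:
  I0: { [L → . Y], [L → . g g], [L' → . L], [X → . a T], [X → .], [Y → . X L g], [Y → . X g], [Y → . a] }  — shift, reduce
  I1: { [L' → L .] }  — accept
  I2: { [L → . Y], [L → . g g], [X → . a T], [X → .], [Y → . X L g], [Y → . X g], [Y → . a], [Y → X . L g], [Y → X . g] }  — shift, reduce
  I3: { [L → Y .] }  — reduce
  I4: { [T → . a], [X → a . T], [Y → a .] }  — shift, reduce
  I5: { [L → g . g] }  — shift
  I6: { [L → g g .] }  — reduce
  I7: { [X → a T .] }  — reduce
  I8: { [T → a .] }  — reduce
  I9: { [Y → X L . g] }  — shift
  I10: { [L → g . g], [Y → X g .] }  — shift, reduce
  I11: { [Y → X L g .] }  — reduce

Conflict in state I0:
  Shift-reduce conflict between [X → .] and [L → . g g]
So the grammar is NOT LR(0).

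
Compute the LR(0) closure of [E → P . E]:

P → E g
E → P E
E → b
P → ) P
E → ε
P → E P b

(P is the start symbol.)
{ [E → . P E], [E → . b], [E → .], [E → P . E], [P → . ) P], [P → . E P b], [P → . E g] }

To compute CLOSURE, for each item [A → α.Bβ] where B is a non-terminal, add [B → .γ] for all productions B → γ; repeat for the newly added items until nothing changes.

Start with: [E → P . E]
  [E → P . E] has the dot before E: add [E → . P E], [E → . b], [E → .]
  [E → . P E] has the dot before P: add [P → . E g], [P → . ) P], [P → . E P b]
No further items can be added.

CLOSURE = { [E → . P E], [E → . b], [E → .], [E → P . E], [P → . ) P], [P → . E P b], [P → . E g] }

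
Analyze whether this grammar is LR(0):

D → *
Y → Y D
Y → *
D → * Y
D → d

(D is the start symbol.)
Augment with D' → D and build the canonical LR(0) collection (I0 = CLOSURE({[D' → . D]}), then GOTO on every symbol after a dot until no new states appear). It has 7 states:
  I0: { [D → . * Y], [D → . *], [D → . d], [D' → . D] }  — shift
  I1: { [D → * . Y], [D → * .], [Y → . *], [Y → . Y D] }  — shift, reduce
  I2: { [D' → D .] }  — accept
  I3: { [D → d .] }  — reduce
  I4: { [Y → * .] }  — reduce
  I5: { [D → * Y .], [D → . * Y], [D → . *], [D → . d], [Y → Y . D] }  — shift, reduce
  I6: { [Y → Y D .] }  — reduce

Conflict in state I1:
  Shift-reduce conflict between [D → * .] and [Y → . *]
So the grammar is NOT LR(0).

Answer: No. Shift-reduce conflict between [D → * .] and [Y → . *]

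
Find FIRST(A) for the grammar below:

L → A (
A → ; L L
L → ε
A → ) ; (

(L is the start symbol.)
{ ')', ';' }

To compute FIRST(A), examine every production with A on the left-hand side, reading each right-hand side left to right until a non-nullable symbol is reached.

From A → ; L L:
  - ';' is a terminal: add ';' and stop
From A → ) ; (:
  - ')' is a terminal: add ')' and stop

Collecting: FIRST(A) = { ')', ';' }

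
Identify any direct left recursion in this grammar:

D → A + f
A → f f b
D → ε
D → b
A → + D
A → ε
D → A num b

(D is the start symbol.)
Direct left recursion occurs when N → N α for some non-terminal N (the right-hand side begins with the left-hand side itself).

D → A + f: starts with A
A → f f b: starts with f
D → ε: starts with ε
D → b: starts with b
A → + D: starts with '+'
A → ε: starts with ε
D → A num b: starts with A

No direct left recursion found.

Answer: No direct left recursion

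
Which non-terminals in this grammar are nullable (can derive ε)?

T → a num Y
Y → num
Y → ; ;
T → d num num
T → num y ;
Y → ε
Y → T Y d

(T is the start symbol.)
{ 'Y' }

A non-terminal is nullable if it can derive ε (the empty string): either it has an ε-production, or it has a production whose right-hand side consists entirely of nullable non-terminals.

ε-productions: Y → ε
So Y is immediately nullable.
No further non-terminal can be added: every production for the remaining non-terminals contains a terminal or a non-nullable non-terminal.
Nullable = { 'Y' }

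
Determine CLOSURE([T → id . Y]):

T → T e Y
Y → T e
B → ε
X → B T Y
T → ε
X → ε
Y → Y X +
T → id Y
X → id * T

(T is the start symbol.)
Start with: [T → id . Y]
  [T → id . Y] has the dot before Y: add [Y → . T e], [Y → . Y X +]
  [Y → . T e] has the dot before T: add [T → . T e Y], [T → .], [T → . id Y]
No further items can be added.

CLOSURE = { [T → . T e Y], [T → . id Y], [T → .], [T → id . Y], [Y → . T e], [Y → . Y X +] }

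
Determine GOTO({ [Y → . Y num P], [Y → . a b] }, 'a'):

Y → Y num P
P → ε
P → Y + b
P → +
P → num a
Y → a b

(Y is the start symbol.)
{ [Y → a . b] }

GOTO(I, 'a') = CLOSURE({ [A → αX.β] : [A → α.Xβ] ∈ I, X = 'a' })

Items with dot before 'a', with the dot advanced:
  [Y → . a b] → [Y → a . b]
Closure adds nothing (no advanced item has the dot before a non-terminal).

GOTO = { [Y → a . b] }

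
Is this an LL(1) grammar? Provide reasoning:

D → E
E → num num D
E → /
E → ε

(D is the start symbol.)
Yes, the grammar is LL(1).

A grammar is LL(1) if for each non-terminal N with multiple productions, the predict sets of those productions are pairwise disjoint, where PREDICT(N → α) = (FIRST(α) \ {ε}) ∪ (FOLLOW(N) if α ⇒* ε).

Relevant sets:
  FOLLOW(E) = { $ }

For E:
  PREDICT(E → num num D) = { 'num' }
  PREDICT(E → '/') = { '/' }
  PREDICT(E → ε) = { $ }
D has a single production, so nothing to check there.

All predict sets are disjoint. The grammar IS LL(1).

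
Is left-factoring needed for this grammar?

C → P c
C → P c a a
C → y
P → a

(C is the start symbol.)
Yes, C has productions with common prefix 'P c'

Left-factoring is needed when two productions for the same non-terminal
share a common prefix on the right-hand side.

Productions for C:
  C → P c
  C → P c a a
  C → y

Found common prefix 'P c' in productions for C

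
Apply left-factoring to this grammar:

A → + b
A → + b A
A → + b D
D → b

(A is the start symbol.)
A → + b A'
A' → ε
A' → A
A' → D
D → b

Left-factoring transforms A → αβ₁ | αβ₂ into A → αA' and A' → β₁ | β₂
(α is the longest common prefix among the alternatives). Repeat until
no nonterminal has two alternatives with a common prefix.

Round 1: A has alternatives sharing prefix '+ b'. Introduce A': A → + b A'
  Add: A' → ε
  Add: A' → A
  Add: A' → D

No remaining common prefixes — done.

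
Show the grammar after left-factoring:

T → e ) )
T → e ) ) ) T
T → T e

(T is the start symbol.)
T → e ) ) T'
T' → ε
T' → ) T
T → T e

Left-factoring transforms A → αβ₁ | αβ₂ into A → αA' and A' → β₁ | β₂
(α is the longest common prefix among the alternatives). Repeat until
no nonterminal has two alternatives with a common prefix.

Round 1: T has alternatives sharing prefix 'e ) )'. Introduce T': T → e ) ) T'
  Add: T' → ε
  Add: T' → ) T

No remaining common prefixes — done.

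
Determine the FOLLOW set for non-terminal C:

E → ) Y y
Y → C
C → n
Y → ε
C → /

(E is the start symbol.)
{ 'y' }

To compute FOLLOW(C), find every occurrence of C on a right-hand side N → α C β: add FIRST(β) \ {ε}, and if β is empty or nullable also add FOLLOW(N). Iterate to a fixed point.

In Y → C: C is at the end, add FOLLOW(Y)

The FOLLOW sets referred to above (computed the same way, to a fixed point):
  FOLLOW(Y) = { 'y' }

Taking the union: FOLLOW(C) = { 'y' }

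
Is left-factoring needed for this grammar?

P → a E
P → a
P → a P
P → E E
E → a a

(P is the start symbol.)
Left-factoring is needed when two productions for the same non-terminal
share a common prefix on the right-hand side.

Productions for P:
  P → a E
  P → a
  P → a P
  P → E E

Found common prefix 'a' in productions for P

Answer: Yes, P has productions with common prefix 'a'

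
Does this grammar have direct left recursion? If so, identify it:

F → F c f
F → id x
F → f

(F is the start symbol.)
Yes, F is left-recursive

F → F c f: LEFT RECURSIVE (starts with F)
F → id x: starts with id
F → f: starts with f

The grammar has direct left recursion on: F.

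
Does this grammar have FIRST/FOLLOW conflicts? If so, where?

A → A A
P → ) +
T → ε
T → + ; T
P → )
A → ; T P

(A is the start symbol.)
A FIRST/FOLLOW conflict occurs when a non-terminal N has a nullable alternative N → β (β ⇒* ε) and another alternative N → α with FIRST(α) ∩ FOLLOW(N) ≠ ∅: on such a lookahead the parser cannot decide between expanding α and letting N vanish via β.

Nullable non-terminals: T.

T: nullable alternative(s) T → ε; FOLLOW(T) = { ')' }
  T → ε: FIRST \ {ε} = { } — this is the only nullable alternative, skip
  T → + ; T: FIRST \ {ε} = { '+' } — disjoint from FOLLOW(T)

A, P have no nullable alternative, so no FIRST/FOLLOW check is needed there.

No FIRST/FOLLOW conflicts found.

Answer: No FIRST/FOLLOW conflicts.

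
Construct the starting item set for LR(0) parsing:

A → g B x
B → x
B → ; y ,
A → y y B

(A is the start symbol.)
First, augment the grammar with A' → A
I₀ = CLOSURE({ [A' → . A] }):
  [A' → . A] has the dot before A: add [A → . g B x], [A → . y y B]
No further items can be added.

I₀ = { [A → . g B x], [A → . y y B], [A' → . A] }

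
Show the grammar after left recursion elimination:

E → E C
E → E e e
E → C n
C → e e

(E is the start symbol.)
E → C n E'
E' → C E'
E' → e e E'
E' → ε
C → e e

E is directly left-recursive. The standard transformation for
  A → A α₁ | ... | A α_m | β₁ | ... | β_n
is
  A  → β₁ A' | ... | β_n A'
  A' → α₁ A' | ... | α_m A' | ε

E → C n becomes E → C n E'
E → E C becomes E' → C E'
E → E e e becomes E' → e e E'
Add E' → ε

Productions for other non-terminals are unchanged:
  C → e e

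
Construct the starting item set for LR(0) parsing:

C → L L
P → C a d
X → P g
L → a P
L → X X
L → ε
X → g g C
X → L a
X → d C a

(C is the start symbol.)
First, augment the grammar with C' → C
I₀ = CLOSURE({ [C' → . C] }):
  [C' → . C] has the dot before C: add [C → . L L]
  [C → . L L] has the dot before L: add [L → . a P], [L → . X X], [L → .]
  [L → . X X] has the dot before X: add [X → . P g], [X → . g g C], [X → . L a], [X → . d C a]
  [X → . P g] has the dot before P: add [P → . C a d]
No further items can be added.

I₀ = { [C → . L L], [C' → . C], [L → . X X], [L → . a P], [L → .], [P → . C a d], [X → . L a], [X → . P g], [X → . d C a], [X → . g g C] }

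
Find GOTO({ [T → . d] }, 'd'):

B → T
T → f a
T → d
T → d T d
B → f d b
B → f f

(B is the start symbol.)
{ [T → d .] }

GOTO(I, 'd') = CLOSURE({ [A → αX.β] : [A → α.Xβ] ∈ I, X = 'd' })

Items with dot before 'd', with the dot advanced:
  [T → . d] → [T → d .]
Closure adds nothing (no advanced item has the dot before a non-terminal).

GOTO = { [T → d .] }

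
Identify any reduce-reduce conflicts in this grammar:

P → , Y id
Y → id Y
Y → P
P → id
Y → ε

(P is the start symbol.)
Yes — I6: [P → id .] vs [Y → .]

A reduce-reduce conflict occurs when an LR(0) state has two complete items [A → α .] and [B → β .] — both call for a reduction, and with no lookahead the parser cannot choose between them.

Augment with P' → P and build the canonical LR(0) collection (I0 = CLOSURE({[P' → . P]}), then GOTO on every symbol after a dot until no new states appear). It has 9 states:
  I0: { [P → . , Y id], [P → . id], [P' → . P] }  — shift
  I1: { [P → , . Y id], [P → . , Y id], [P → . id], [Y → . P], [Y → . id Y], [Y → .] }  — shift, reduce
  I2: { [P' → P .] }  — accept
  I3: { [P → id .] }  — reduce
  I4: { [Y → P .] }  — reduce
  I5: { [P → , Y . id] }  — shift
  I6: { [P → . , Y id], [P → . id], [P → id .], [Y → . P], [Y → . id Y], [Y → .], [Y → id . Y] }  — shift, 2 reduces
  I7: { [Y → id Y .] }  — reduce
  I8: { [P → , Y id .] }  — reduce

I6 contains complete items [P → id .], [Y → .] — reduce-reduce conflict.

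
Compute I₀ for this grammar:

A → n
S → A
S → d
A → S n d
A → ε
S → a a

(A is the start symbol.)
{ [A → . S n d], [A → . n], [A → .], [A' → . A], [S → . A], [S → . a a], [S → . d] }

First, augment the grammar with A' → A
I₀ = CLOSURE({ [A' → . A] }):
  [A' → . A] has the dot before A: add [A → . n], [A → . S n d], [A → .]
  [A → . S n d] has the dot before S: add [S → . A], [S → . d], [S → . a a]
No further items can be added.

I₀ = { [A → . S n d], [A → . n], [A → .], [A' → . A], [S → . A], [S → . a a], [S → . d] }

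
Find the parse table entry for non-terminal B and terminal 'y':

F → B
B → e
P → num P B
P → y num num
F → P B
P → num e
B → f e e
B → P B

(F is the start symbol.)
B → P B

To find M[B, 'y'], we find productions for B where 'y' is in the predict set (PREDICT(N → α) = (FIRST(α) \ {ε}) ∪ (FOLLOW(N) if α ⇒* ε)).

Relevant sets:
  FIRST(P) = { 'num', 'y' }

B → e: PREDICT = { 'e' }
B → f e e: PREDICT = { 'f' }
B → P B: PREDICT = { 'num', 'y' }
  'y' is in predict set, so this production goes in M[B, 'y']

M[B, 'y'] = B → P B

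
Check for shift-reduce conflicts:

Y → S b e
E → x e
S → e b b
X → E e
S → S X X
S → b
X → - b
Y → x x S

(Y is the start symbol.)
A shift-reduce conflict occurs when an LR(0) state has both:
  - a complete (reduce) item [A → α .] (dot at the end), and
  - a shift item [B → β . c γ] (dot before a terminal).

Augment with Y' → Y and build the canonical LR(0) collection (I0 = CLOSURE({[Y' → . Y]}), then GOTO on every symbol after a dot until no new states appear). It has 20 states:
  I0: { [S → . S X X], [S → . b], [S → . e b b], [Y → . S b e], [Y → . x x S], [Y' → . Y] }  — shift
  I1: { [E → . x e], [S → S . X X], [X → . - b], [X → . E e], [Y → S . b e] }  — shift
  I2: { [Y' → Y .] }  — accept
  I3: { [S → b .] }  — reduce
  I4: { [S → e . b b] }  — shift
  I5: { [Y → x . x S] }  — shift
  I6: { [S → . S X X], [S → . b], [S → . e b b], [Y → x x . S] }  — shift
  I7: { [E → . x e], [S → S . X X], [X → . - b], [X → . E e], [Y → x x S .] }  — shift, reduce
  I8: { [X → - . b] }  — shift
  I9: { [X → E . e] }  — shift
  I10: { [E → . x e], [S → S X . X], [X → . - b], [X → . E e] }  — shift
  I11: { [E → x . e] }  — shift
  I12: { [E → x e .] }  — reduce
  I13: { [S → S X X .] }  — reduce
  I14: { [X → E e .] }  — reduce
  I15: { [X → - b .] }  — reduce
  I16: { [S → e b . b] }  — shift
  I17: { [S → e b b .] }  — reduce
  I18: { [Y → S b . e] }  — shift
  I19: { [Y → S b e .] }  — reduce

I7 contains reduce item [Y → x x S .] and shift items [E → . x e], [X → . - b] — shift-reduce conflict.

Answer: Yes — I7: [Y → x x S .] vs [E → . x e]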